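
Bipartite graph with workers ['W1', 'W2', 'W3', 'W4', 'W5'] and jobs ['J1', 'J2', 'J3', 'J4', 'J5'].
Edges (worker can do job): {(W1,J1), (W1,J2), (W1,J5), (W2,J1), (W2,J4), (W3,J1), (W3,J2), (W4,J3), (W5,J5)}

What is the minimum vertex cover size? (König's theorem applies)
Minimum vertex cover size = 5

By König's theorem: in bipartite graphs,
min vertex cover = max matching = 5

Maximum matching has size 5, so minimum vertex cover also has size 5.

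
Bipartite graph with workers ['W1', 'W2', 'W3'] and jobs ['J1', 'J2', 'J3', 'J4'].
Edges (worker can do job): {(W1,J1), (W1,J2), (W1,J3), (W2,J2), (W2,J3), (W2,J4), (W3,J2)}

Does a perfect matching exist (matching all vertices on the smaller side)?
Yes, perfect matching exists (size 3)

Perfect matching: {(W1,J1), (W2,J3), (W3,J2)}
All 3 vertices on the smaller side are matched.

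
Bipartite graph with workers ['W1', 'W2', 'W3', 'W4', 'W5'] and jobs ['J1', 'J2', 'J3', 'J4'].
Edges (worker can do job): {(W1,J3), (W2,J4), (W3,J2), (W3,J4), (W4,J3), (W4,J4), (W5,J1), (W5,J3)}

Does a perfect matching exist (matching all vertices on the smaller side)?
Yes, perfect matching exists (size 4)

Perfect matching: {(W1,J3), (W3,J2), (W4,J4), (W5,J1)}
All 4 vertices on the smaller side are matched.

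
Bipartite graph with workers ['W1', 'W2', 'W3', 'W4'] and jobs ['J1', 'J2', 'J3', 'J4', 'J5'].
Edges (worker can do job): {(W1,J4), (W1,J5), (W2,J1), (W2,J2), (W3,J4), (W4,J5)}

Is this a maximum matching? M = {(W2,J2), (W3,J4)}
No, size 2 is not maximum

Proposed matching has size 2.
Maximum matching size for this graph: 3.

This is NOT maximum - can be improved to size 3.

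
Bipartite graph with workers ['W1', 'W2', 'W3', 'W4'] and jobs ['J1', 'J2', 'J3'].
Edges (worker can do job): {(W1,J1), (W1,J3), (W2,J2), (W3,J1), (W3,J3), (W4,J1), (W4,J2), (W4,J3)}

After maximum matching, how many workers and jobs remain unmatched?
Unmatched: 1 workers, 0 jobs

Maximum matching size: 3
Workers: 4 total, 3 matched, 1 unmatched
Jobs: 3 total, 3 matched, 0 unmatched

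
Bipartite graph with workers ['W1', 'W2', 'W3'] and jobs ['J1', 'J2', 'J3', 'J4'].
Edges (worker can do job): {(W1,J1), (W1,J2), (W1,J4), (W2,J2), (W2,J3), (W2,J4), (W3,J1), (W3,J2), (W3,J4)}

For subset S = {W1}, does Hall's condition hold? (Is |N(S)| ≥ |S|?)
Yes: |N(S)| = 3, |S| = 1

Subset S = {W1}
Neighbors N(S) = {J1, J2, J4}

|N(S)| = 3, |S| = 1
Hall's condition: |N(S)| ≥ |S| is satisfied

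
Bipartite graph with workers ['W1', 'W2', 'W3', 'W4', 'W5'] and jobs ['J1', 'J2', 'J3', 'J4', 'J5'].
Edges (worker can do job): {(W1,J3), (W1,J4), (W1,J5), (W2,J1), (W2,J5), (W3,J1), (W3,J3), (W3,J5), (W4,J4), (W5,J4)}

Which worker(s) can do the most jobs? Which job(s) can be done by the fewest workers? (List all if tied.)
Most versatile: W1, W3 (3 jobs); Least covered: J2 (0 workers)

Worker degrees (jobs they can do): W1:3, W2:2, W3:3, W4:1, W5:1
Job degrees (workers who can do it): J1:2, J2:0, J3:2, J4:3, J5:3

Maximum worker degree is 3, achieved by: W1, W3
Minimum job degree is 0, achieved by: J2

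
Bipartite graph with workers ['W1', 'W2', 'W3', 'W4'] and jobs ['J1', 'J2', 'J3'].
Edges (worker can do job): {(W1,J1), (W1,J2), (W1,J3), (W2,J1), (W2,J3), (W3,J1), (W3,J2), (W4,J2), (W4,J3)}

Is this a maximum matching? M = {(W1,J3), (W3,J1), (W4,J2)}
Yes, size 3 is maximum

Proposed matching has size 3.
Maximum matching size for this graph: 3.

This is a maximum matching.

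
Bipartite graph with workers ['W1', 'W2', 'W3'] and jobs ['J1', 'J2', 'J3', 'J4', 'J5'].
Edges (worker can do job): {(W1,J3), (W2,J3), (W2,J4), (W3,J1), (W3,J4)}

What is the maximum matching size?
Maximum matching size = 3

Maximum matching: {(W1,J3), (W2,J4), (W3,J1)}
Size: 3

This assigns 3 workers to 3 distinct jobs.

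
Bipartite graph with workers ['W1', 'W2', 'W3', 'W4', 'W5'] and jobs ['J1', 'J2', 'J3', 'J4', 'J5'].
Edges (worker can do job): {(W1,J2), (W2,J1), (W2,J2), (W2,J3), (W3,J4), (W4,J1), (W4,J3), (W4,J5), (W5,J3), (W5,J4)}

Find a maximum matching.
Matching: {(W1,J2), (W2,J1), (W3,J4), (W4,J5), (W5,J3)}

Maximum matching (size 5):
  W1 → J2
  W2 → J1
  W3 → J4
  W4 → J5
  W5 → J3

Each worker is assigned to at most one job, and each job to at most one worker.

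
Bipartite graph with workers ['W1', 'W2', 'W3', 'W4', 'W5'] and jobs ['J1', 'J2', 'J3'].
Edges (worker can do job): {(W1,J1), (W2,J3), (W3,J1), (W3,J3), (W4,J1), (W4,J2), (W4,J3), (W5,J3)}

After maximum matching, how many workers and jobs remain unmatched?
Unmatched: 2 workers, 0 jobs

Maximum matching size: 3
Workers: 5 total, 3 matched, 2 unmatched
Jobs: 3 total, 3 matched, 0 unmatched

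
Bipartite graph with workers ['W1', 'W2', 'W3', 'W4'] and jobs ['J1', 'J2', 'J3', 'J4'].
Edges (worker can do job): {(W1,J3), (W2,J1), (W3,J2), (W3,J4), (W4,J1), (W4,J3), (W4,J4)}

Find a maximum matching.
Matching: {(W1,J3), (W2,J1), (W3,J2), (W4,J4)}

Maximum matching (size 4):
  W1 → J3
  W2 → J1
  W3 → J2
  W4 → J4

Each worker is assigned to at most one job, and each job to at most one worker.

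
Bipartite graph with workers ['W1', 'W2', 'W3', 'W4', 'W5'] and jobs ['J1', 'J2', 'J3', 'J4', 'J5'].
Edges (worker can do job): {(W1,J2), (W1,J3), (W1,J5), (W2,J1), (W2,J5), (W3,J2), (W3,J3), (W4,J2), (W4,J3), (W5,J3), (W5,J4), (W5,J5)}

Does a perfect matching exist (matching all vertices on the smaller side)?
Yes, perfect matching exists (size 5)

Perfect matching: {(W1,J5), (W2,J1), (W3,J3), (W4,J2), (W5,J4)}
All 5 vertices on the smaller side are matched.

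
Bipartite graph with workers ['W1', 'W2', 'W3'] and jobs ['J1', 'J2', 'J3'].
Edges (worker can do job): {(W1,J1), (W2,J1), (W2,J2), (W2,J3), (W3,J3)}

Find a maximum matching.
Matching: {(W1,J1), (W2,J2), (W3,J3)}

Maximum matching (size 3):
  W1 → J1
  W2 → J2
  W3 → J3

Each worker is assigned to at most one job, and each job to at most one worker.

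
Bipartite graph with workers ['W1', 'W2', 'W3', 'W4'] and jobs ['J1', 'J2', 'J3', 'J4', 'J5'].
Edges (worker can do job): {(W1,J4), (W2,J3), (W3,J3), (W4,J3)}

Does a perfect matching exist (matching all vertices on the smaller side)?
No, maximum matching has size 2 < 4

Maximum matching has size 2, need 4 for perfect matching.
Unmatched workers: ['W3', 'W2']
Unmatched jobs: ['J5', 'J2', 'J1']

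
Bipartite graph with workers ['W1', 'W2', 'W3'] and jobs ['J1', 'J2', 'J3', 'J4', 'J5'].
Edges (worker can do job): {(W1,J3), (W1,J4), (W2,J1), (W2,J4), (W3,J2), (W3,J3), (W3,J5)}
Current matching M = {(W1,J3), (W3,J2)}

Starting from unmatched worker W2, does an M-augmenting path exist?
Yes: W2 → J1

An M-augmenting path alternates non-matching / matching edges, starting and ending at unmatched vertices.
Path: W2 → J1
(J1 is unmatched in M, so the path is augmenting.)
Flipping edges along this path would increase |M| from 2 to 3.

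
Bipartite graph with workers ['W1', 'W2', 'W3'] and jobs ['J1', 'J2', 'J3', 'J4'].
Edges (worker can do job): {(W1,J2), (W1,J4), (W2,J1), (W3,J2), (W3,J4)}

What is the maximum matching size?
Maximum matching size = 3

Maximum matching: {(W1,J2), (W2,J1), (W3,J4)}
Size: 3

This assigns 3 workers to 3 distinct jobs.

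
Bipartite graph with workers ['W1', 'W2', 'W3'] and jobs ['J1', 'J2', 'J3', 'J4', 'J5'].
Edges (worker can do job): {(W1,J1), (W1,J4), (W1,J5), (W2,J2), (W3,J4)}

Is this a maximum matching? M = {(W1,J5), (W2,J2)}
No, size 2 is not maximum

Proposed matching has size 2.
Maximum matching size for this graph: 3.

This is NOT maximum - can be improved to size 3.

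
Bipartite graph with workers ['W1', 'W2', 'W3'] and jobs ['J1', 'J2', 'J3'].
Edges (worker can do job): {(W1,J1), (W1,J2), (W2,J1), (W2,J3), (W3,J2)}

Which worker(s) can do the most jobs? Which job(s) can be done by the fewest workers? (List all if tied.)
Most versatile: W1, W2 (2 jobs); Least covered: J3 (1 workers)

Worker degrees (jobs they can do): W1:2, W2:2, W3:1
Job degrees (workers who can do it): J1:2, J2:2, J3:1

Maximum worker degree is 2, achieved by: W1, W2
Minimum job degree is 1, achieved by: J3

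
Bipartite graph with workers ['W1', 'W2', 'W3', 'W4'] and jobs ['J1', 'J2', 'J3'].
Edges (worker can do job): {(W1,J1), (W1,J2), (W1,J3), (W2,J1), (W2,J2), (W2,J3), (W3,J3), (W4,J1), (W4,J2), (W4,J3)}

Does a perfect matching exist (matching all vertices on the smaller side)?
Yes, perfect matching exists (size 3)

Perfect matching: {(W1,J2), (W2,J1), (W4,J3)}
All 3 vertices on the smaller side are matched.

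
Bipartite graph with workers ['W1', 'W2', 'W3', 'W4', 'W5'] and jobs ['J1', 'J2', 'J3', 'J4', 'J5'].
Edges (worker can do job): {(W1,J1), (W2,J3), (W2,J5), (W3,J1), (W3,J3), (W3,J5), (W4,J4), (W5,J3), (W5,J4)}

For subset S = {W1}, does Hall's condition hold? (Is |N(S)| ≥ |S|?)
Yes: |N(S)| = 1, |S| = 1

Subset S = {W1}
Neighbors N(S) = {J1}

|N(S)| = 1, |S| = 1
Hall's condition: |N(S)| ≥ |S| is satisfied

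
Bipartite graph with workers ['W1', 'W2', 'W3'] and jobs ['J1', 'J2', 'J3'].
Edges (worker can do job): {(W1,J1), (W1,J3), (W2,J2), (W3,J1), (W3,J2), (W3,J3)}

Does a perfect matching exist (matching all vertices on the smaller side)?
Yes, perfect matching exists (size 3)

Perfect matching: {(W1,J3), (W2,J2), (W3,J1)}
All 3 vertices on the smaller side are matched.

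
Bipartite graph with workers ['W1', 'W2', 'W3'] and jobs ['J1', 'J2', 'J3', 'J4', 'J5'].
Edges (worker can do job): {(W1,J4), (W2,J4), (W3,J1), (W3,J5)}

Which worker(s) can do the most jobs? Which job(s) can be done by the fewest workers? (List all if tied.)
Most versatile: W3 (2 jobs); Least covered: J2, J3 (0 workers)

Worker degrees (jobs they can do): W1:1, W2:1, W3:2
Job degrees (workers who can do it): J1:1, J2:0, J3:0, J4:2, J5:1

Maximum worker degree is 2, achieved by: W3
Minimum job degree is 0, achieved by: J2, J3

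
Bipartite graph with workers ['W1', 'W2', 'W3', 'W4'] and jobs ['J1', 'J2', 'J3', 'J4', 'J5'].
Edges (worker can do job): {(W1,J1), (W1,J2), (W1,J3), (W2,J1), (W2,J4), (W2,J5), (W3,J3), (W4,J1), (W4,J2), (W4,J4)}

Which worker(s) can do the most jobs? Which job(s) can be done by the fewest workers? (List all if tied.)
Most versatile: W1, W2, W4 (3 jobs); Least covered: J5 (1 workers)

Worker degrees (jobs they can do): W1:3, W2:3, W3:1, W4:3
Job degrees (workers who can do it): J1:3, J2:2, J3:2, J4:2, J5:1

Maximum worker degree is 3, achieved by: W1, W2, W4
Minimum job degree is 1, achieved by: J5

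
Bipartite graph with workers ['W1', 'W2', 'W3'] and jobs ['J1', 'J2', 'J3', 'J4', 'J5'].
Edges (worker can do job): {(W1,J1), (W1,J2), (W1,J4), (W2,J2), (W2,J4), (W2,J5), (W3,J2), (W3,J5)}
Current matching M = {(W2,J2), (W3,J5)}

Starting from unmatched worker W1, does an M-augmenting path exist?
Yes: W1 → J4

An M-augmenting path alternates non-matching / matching edges, starting and ending at unmatched vertices.
Path: W1 → J4
(J4 is unmatched in M, so the path is augmenting.)
Flipping edges along this path would increase |M| from 2 to 3.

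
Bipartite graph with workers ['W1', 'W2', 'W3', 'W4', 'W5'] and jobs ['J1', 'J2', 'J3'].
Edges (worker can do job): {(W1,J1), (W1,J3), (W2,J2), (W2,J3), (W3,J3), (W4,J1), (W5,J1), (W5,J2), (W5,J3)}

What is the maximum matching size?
Maximum matching size = 3

Maximum matching: {(W3,J3), (W4,J1), (W5,J2)}
Size: 3

This assigns 3 workers to 3 distinct jobs.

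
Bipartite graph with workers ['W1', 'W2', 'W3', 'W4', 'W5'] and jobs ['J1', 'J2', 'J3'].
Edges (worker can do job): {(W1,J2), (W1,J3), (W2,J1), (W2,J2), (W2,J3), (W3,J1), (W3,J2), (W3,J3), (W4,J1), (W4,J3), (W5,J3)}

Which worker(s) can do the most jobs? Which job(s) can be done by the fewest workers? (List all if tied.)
Most versatile: W2, W3 (3 jobs); Least covered: J1, J2 (3 workers)

Worker degrees (jobs they can do): W1:2, W2:3, W3:3, W4:2, W5:1
Job degrees (workers who can do it): J1:3, J2:3, J3:5

Maximum worker degree is 3, achieved by: W2, W3
Minimum job degree is 3, achieved by: J1, J2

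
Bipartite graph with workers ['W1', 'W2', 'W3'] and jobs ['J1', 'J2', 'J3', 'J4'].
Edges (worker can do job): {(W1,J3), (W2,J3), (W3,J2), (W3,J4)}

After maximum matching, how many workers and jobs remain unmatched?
Unmatched: 1 workers, 2 jobs

Maximum matching size: 2
Workers: 3 total, 2 matched, 1 unmatched
Jobs: 4 total, 2 matched, 2 unmatched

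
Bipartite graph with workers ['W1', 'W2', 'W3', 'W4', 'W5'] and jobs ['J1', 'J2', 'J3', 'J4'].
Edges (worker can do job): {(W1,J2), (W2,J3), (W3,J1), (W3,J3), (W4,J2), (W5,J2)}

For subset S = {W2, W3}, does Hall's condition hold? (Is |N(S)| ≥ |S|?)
Yes: |N(S)| = 2, |S| = 2

Subset S = {W2, W3}
Neighbors N(S) = {J1, J3}

|N(S)| = 2, |S| = 2
Hall's condition: |N(S)| ≥ |S| is satisfied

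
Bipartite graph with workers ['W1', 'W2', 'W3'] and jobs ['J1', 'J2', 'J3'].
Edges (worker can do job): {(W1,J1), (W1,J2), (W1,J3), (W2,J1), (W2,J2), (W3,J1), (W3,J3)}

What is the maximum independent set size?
Maximum independent set = 3

By König's theorem:
- Min vertex cover = Max matching = 3
- Max independent set = Total vertices - Min vertex cover
- Max independent set = 6 - 3 = 3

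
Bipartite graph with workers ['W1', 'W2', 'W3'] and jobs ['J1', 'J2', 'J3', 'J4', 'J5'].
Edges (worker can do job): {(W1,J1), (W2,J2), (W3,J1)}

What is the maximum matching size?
Maximum matching size = 2

Maximum matching: {(W2,J2), (W3,J1)}
Size: 2

This assigns 2 workers to 2 distinct jobs.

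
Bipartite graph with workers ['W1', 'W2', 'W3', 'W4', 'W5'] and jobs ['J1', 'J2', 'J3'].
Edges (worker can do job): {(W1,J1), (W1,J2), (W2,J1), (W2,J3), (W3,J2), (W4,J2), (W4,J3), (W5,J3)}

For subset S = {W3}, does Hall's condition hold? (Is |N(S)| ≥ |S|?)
Yes: |N(S)| = 1, |S| = 1

Subset S = {W3}
Neighbors N(S) = {J2}

|N(S)| = 1, |S| = 1
Hall's condition: |N(S)| ≥ |S| is satisfied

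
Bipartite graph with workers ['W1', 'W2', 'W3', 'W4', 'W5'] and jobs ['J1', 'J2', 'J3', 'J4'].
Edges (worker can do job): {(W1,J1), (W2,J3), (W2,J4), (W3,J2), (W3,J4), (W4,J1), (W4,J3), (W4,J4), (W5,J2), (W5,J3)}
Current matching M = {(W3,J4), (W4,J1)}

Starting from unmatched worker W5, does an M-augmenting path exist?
Yes: W5 → J2

An M-augmenting path alternates non-matching / matching edges, starting and ending at unmatched vertices.
Path: W5 → J2
(J2 is unmatched in M, so the path is augmenting.)
Flipping edges along this path would increase |M| from 2 to 3.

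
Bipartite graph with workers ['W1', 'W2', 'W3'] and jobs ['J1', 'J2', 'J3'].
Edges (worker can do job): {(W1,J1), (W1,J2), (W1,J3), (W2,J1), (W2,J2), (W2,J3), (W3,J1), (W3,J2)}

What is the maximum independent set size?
Maximum independent set = 3

By König's theorem:
- Min vertex cover = Max matching = 3
- Max independent set = Total vertices - Min vertex cover
- Max independent set = 6 - 3 = 3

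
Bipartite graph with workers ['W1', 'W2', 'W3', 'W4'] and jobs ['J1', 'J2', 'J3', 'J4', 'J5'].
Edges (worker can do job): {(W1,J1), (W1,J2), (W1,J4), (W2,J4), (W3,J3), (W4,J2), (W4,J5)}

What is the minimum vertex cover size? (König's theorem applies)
Minimum vertex cover size = 4

By König's theorem: in bipartite graphs,
min vertex cover = max matching = 4

Maximum matching has size 4, so minimum vertex cover also has size 4.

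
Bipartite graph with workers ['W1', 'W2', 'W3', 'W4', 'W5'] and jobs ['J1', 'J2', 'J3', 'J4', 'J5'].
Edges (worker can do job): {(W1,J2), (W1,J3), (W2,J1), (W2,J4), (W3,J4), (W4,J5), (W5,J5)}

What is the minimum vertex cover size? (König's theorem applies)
Minimum vertex cover size = 4

By König's theorem: in bipartite graphs,
min vertex cover = max matching = 4

Maximum matching has size 4, so minimum vertex cover also has size 4.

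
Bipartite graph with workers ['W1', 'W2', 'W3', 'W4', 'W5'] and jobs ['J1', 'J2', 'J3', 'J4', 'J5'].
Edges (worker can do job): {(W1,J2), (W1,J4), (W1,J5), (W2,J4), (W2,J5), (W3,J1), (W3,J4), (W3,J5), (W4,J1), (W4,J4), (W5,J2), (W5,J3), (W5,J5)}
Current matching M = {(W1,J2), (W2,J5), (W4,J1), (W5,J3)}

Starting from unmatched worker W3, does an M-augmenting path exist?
Yes: W3 → J4

An M-augmenting path alternates non-matching / matching edges, starting and ending at unmatched vertices.
Path: W3 → J4
(J4 is unmatched in M, so the path is augmenting.)
Flipping edges along this path would increase |M| from 4 to 5.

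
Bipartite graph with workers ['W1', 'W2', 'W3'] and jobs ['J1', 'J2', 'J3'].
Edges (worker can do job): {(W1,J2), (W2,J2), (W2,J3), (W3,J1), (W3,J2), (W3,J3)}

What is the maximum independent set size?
Maximum independent set = 3

By König's theorem:
- Min vertex cover = Max matching = 3
- Max independent set = Total vertices - Min vertex cover
- Max independent set = 6 - 3 = 3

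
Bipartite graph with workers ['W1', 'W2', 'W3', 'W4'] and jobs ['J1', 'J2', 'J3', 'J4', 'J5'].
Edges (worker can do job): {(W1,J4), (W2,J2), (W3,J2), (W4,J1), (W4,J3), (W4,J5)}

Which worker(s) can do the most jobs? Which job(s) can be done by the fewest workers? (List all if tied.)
Most versatile: W4 (3 jobs); Least covered: J1, J3, J4, J5 (1 workers)

Worker degrees (jobs they can do): W1:1, W2:1, W3:1, W4:3
Job degrees (workers who can do it): J1:1, J2:2, J3:1, J4:1, J5:1

Maximum worker degree is 3, achieved by: W4
Minimum job degree is 1, achieved by: J1, J3, J4, J5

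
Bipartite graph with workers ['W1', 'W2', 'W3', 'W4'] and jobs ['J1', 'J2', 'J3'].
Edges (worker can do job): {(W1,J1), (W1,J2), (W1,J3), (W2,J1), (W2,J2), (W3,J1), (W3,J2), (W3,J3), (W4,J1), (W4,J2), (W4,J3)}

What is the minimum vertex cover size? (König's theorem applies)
Minimum vertex cover size = 3

By König's theorem: in bipartite graphs,
min vertex cover = max matching = 3

Maximum matching has size 3, so minimum vertex cover also has size 3.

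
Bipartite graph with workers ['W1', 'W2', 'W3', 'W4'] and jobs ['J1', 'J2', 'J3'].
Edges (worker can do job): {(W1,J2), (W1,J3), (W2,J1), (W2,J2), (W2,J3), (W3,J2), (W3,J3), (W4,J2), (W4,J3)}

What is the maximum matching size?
Maximum matching size = 3

Maximum matching: {(W2,J1), (W3,J3), (W4,J2)}
Size: 3

This assigns 3 workers to 3 distinct jobs.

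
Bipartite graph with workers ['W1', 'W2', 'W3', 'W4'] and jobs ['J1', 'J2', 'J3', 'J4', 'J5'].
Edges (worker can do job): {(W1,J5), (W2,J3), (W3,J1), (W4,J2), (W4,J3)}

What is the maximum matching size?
Maximum matching size = 4

Maximum matching: {(W1,J5), (W2,J3), (W3,J1), (W4,J2)}
Size: 4

This assigns 4 workers to 4 distinct jobs.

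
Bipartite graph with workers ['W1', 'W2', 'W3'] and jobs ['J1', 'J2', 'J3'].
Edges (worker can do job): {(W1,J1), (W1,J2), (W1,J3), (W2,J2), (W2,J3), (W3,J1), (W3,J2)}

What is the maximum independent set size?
Maximum independent set = 3

By König's theorem:
- Min vertex cover = Max matching = 3
- Max independent set = Total vertices - Min vertex cover
- Max independent set = 6 - 3 = 3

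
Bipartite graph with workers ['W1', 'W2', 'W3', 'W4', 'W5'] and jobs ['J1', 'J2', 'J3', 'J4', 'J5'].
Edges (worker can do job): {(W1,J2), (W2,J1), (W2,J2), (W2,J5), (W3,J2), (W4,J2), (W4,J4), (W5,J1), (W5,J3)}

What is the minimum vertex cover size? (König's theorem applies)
Minimum vertex cover size = 4

By König's theorem: in bipartite graphs,
min vertex cover = max matching = 4

Maximum matching has size 4, so minimum vertex cover also has size 4.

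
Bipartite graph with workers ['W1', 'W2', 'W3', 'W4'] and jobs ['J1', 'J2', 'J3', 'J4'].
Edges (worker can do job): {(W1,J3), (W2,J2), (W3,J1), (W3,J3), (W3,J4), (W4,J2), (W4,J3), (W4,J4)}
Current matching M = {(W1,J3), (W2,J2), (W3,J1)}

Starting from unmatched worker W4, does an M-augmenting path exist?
Yes: W4 → J4

An M-augmenting path alternates non-matching / matching edges, starting and ending at unmatched vertices.
Path: W4 → J4
(J4 is unmatched in M, so the path is augmenting.)
Flipping edges along this path would increase |M| from 3 to 4.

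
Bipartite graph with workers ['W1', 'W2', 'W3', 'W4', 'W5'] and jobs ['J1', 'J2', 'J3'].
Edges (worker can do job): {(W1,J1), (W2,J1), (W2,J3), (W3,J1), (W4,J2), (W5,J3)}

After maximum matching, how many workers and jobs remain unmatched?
Unmatched: 2 workers, 0 jobs

Maximum matching size: 3
Workers: 5 total, 3 matched, 2 unmatched
Jobs: 3 total, 3 matched, 0 unmatched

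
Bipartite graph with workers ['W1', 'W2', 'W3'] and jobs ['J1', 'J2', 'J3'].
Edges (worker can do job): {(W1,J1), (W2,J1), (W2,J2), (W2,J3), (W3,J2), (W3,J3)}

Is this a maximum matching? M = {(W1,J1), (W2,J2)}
No, size 2 is not maximum

Proposed matching has size 2.
Maximum matching size for this graph: 3.

This is NOT maximum - can be improved to size 3.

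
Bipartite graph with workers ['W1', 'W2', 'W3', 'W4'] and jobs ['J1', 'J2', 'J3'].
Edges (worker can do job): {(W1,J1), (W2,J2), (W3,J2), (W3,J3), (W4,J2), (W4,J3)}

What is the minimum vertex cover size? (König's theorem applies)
Minimum vertex cover size = 3

By König's theorem: in bipartite graphs,
min vertex cover = max matching = 3

Maximum matching has size 3, so minimum vertex cover also has size 3.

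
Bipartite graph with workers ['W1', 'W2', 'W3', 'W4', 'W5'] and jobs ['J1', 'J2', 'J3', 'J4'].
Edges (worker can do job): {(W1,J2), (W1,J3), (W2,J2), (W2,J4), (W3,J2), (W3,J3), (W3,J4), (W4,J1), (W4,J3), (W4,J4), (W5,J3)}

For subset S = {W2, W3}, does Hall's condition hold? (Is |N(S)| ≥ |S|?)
Yes: |N(S)| = 3, |S| = 2

Subset S = {W2, W3}
Neighbors N(S) = {J2, J3, J4}

|N(S)| = 3, |S| = 2
Hall's condition: |N(S)| ≥ |S| is satisfied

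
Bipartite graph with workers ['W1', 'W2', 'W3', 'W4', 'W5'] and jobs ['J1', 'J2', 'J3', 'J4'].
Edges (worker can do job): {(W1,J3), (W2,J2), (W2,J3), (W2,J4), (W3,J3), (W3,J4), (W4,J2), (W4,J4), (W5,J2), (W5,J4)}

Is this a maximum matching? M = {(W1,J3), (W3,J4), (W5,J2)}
Yes, size 3 is maximum

Proposed matching has size 3.
Maximum matching size for this graph: 3.

This is a maximum matching.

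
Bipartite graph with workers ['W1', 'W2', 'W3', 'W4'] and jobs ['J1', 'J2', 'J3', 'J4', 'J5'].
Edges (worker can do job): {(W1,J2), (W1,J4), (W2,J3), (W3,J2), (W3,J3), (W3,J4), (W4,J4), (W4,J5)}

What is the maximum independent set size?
Maximum independent set = 5

By König's theorem:
- Min vertex cover = Max matching = 4
- Max independent set = Total vertices - Min vertex cover
- Max independent set = 9 - 4 = 5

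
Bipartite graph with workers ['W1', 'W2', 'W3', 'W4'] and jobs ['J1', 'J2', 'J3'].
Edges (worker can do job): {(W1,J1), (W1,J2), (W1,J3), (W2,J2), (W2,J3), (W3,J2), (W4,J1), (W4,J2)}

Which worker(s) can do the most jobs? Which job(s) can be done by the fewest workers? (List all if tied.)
Most versatile: W1 (3 jobs); Least covered: J1, J3 (2 workers)

Worker degrees (jobs they can do): W1:3, W2:2, W3:1, W4:2
Job degrees (workers who can do it): J1:2, J2:4, J3:2

Maximum worker degree is 3, achieved by: W1
Minimum job degree is 2, achieved by: J1, J3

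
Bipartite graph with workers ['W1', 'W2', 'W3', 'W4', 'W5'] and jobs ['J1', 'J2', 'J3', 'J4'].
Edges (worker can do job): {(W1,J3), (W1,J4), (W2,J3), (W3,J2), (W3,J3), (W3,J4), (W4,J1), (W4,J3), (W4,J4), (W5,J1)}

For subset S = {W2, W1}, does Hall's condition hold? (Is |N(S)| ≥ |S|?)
Yes: |N(S)| = 2, |S| = 2

Subset S = {W2, W1}
Neighbors N(S) = {J3, J4}

|N(S)| = 2, |S| = 2
Hall's condition: |N(S)| ≥ |S| is satisfied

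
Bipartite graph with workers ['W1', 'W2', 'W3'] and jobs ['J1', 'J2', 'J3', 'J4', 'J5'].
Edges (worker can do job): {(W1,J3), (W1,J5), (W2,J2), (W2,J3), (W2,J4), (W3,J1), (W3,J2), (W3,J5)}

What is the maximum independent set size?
Maximum independent set = 5

By König's theorem:
- Min vertex cover = Max matching = 3
- Max independent set = Total vertices - Min vertex cover
- Max independent set = 8 - 3 = 5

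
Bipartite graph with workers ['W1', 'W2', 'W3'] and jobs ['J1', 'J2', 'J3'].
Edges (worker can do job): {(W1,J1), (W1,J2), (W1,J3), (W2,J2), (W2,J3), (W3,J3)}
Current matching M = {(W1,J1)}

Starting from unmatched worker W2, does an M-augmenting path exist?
Yes: W2 → J2

An M-augmenting path alternates non-matching / matching edges, starting and ending at unmatched vertices.
Path: W2 → J2
(J2 is unmatched in M, so the path is augmenting.)
Flipping edges along this path would increase |M| from 1 to 2.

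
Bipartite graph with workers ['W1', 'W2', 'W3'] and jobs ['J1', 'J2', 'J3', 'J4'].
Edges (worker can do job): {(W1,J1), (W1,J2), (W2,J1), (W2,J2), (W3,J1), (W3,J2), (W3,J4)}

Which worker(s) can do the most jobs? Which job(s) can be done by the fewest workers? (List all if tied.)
Most versatile: W3 (3 jobs); Least covered: J3 (0 workers)

Worker degrees (jobs they can do): W1:2, W2:2, W3:3
Job degrees (workers who can do it): J1:3, J2:3, J3:0, J4:1

Maximum worker degree is 3, achieved by: W3
Minimum job degree is 0, achieved by: J3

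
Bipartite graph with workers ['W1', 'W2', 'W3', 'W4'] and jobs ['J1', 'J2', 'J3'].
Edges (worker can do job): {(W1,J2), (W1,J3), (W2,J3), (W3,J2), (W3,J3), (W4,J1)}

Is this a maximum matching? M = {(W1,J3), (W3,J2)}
No, size 2 is not maximum

Proposed matching has size 2.
Maximum matching size for this graph: 3.

This is NOT maximum - can be improved to size 3.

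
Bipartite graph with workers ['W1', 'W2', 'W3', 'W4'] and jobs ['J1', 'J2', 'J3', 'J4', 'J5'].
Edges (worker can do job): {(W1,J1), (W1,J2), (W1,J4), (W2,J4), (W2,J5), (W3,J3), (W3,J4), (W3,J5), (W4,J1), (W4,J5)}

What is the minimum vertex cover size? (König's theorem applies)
Minimum vertex cover size = 4

By König's theorem: in bipartite graphs,
min vertex cover = max matching = 4

Maximum matching has size 4, so minimum vertex cover also has size 4.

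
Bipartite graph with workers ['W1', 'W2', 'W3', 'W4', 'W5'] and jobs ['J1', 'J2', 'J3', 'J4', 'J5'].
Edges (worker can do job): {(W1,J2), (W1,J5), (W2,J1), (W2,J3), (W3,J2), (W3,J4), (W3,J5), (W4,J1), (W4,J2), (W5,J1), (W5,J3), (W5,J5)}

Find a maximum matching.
Matching: {(W1,J2), (W2,J3), (W3,J4), (W4,J1), (W5,J5)}

Maximum matching (size 5):
  W1 → J2
  W2 → J3
  W3 → J4
  W4 → J1
  W5 → J5

Each worker is assigned to at most one job, and each job to at most one worker.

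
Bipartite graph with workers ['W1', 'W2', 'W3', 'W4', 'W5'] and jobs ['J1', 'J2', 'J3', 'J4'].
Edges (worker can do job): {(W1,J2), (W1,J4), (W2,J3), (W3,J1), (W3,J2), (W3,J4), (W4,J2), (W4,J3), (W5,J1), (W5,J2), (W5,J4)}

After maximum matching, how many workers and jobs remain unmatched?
Unmatched: 1 workers, 0 jobs

Maximum matching size: 4
Workers: 5 total, 4 matched, 1 unmatched
Jobs: 4 total, 4 matched, 0 unmatched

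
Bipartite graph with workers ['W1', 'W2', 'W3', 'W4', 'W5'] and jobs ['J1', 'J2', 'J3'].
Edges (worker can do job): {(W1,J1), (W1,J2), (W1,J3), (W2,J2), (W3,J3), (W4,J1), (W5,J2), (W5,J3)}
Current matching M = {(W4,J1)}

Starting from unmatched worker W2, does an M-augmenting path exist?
Yes: W2 → J2

An M-augmenting path alternates non-matching / matching edges, starting and ending at unmatched vertices.
Path: W2 → J2
(J2 is unmatched in M, so the path is augmenting.)
Flipping edges along this path would increase |M| from 1 to 2.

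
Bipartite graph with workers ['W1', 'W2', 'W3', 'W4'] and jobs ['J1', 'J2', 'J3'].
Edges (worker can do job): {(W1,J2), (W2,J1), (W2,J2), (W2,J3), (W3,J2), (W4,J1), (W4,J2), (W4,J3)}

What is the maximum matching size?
Maximum matching size = 3

Maximum matching: {(W2,J3), (W3,J2), (W4,J1)}
Size: 3

This assigns 3 workers to 3 distinct jobs.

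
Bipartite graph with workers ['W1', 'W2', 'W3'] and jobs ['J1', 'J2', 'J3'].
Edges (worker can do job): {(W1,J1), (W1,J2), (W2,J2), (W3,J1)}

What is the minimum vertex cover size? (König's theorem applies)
Minimum vertex cover size = 2

By König's theorem: in bipartite graphs,
min vertex cover = max matching = 2

Maximum matching has size 2, so minimum vertex cover also has size 2.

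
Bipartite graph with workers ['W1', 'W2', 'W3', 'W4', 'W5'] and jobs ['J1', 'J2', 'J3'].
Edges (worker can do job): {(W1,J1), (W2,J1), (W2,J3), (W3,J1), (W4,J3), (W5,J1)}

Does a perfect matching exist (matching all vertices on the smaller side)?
No, maximum matching has size 2 < 3

Maximum matching has size 2, need 3 for perfect matching.
Unmatched workers: ['W5', 'W1', 'W2']
Unmatched jobs: ['J2']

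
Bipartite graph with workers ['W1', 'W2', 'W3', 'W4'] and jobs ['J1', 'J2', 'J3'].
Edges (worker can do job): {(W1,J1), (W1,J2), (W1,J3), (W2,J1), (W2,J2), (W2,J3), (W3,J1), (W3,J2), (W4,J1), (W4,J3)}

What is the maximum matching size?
Maximum matching size = 3

Maximum matching: {(W1,J2), (W3,J1), (W4,J3)}
Size: 3

This assigns 3 workers to 3 distinct jobs.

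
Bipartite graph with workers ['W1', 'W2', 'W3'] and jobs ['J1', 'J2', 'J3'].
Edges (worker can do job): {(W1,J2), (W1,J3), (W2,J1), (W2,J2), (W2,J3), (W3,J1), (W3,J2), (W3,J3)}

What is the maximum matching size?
Maximum matching size = 3

Maximum matching: {(W1,J3), (W2,J1), (W3,J2)}
Size: 3

This assigns 3 workers to 3 distinct jobs.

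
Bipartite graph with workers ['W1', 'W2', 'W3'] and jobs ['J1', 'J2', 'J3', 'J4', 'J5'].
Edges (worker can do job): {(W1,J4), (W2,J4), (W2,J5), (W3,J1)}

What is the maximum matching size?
Maximum matching size = 3

Maximum matching: {(W1,J4), (W2,J5), (W3,J1)}
Size: 3

This assigns 3 workers to 3 distinct jobs.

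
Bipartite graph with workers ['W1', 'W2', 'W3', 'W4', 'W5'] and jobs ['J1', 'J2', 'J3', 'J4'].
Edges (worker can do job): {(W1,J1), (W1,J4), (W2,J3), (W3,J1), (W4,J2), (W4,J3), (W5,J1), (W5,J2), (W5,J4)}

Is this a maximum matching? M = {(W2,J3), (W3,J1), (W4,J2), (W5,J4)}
Yes, size 4 is maximum

Proposed matching has size 4.
Maximum matching size for this graph: 4.

This is a maximum matching.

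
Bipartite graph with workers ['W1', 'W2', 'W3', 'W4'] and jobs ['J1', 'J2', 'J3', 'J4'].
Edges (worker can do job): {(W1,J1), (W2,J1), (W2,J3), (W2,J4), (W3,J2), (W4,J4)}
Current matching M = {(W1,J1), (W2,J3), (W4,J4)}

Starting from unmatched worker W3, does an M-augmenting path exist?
Yes: W3 → J2

An M-augmenting path alternates non-matching / matching edges, starting and ending at unmatched vertices.
Path: W3 → J2
(J2 is unmatched in M, so the path is augmenting.)
Flipping edges along this path would increase |M| from 3 to 4.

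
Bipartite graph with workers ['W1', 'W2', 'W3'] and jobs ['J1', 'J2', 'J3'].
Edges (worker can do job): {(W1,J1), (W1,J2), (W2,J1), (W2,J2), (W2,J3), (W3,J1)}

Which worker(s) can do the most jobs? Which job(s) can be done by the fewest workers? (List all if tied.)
Most versatile: W2 (3 jobs); Least covered: J3 (1 workers)

Worker degrees (jobs they can do): W1:2, W2:3, W3:1
Job degrees (workers who can do it): J1:3, J2:2, J3:1

Maximum worker degree is 3, achieved by: W2
Minimum job degree is 1, achieved by: J3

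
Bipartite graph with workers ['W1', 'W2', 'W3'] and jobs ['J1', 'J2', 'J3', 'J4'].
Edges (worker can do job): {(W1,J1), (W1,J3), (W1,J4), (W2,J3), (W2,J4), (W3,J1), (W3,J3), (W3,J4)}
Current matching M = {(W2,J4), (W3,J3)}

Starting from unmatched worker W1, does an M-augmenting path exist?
Yes: W1 → J4 → W2 → J3 → W3 → J1

An M-augmenting path alternates non-matching / matching edges, starting and ending at unmatched vertices.
Path: W1 → J4 → W2 → J3 → W3 → J1
(J1 is unmatched in M, so the path is augmenting.)
Flipping edges along this path would increase |M| from 2 to 3.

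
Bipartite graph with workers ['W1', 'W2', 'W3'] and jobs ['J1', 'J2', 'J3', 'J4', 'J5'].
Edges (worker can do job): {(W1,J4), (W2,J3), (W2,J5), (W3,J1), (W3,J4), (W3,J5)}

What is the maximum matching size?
Maximum matching size = 3

Maximum matching: {(W1,J4), (W2,J3), (W3,J1)}
Size: 3

This assigns 3 workers to 3 distinct jobs.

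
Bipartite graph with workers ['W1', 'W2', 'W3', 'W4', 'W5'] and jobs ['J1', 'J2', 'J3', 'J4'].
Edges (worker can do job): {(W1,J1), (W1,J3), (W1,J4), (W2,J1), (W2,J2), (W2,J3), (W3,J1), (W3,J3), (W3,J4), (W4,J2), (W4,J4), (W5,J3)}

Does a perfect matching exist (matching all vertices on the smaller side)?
Yes, perfect matching exists (size 4)

Perfect matching: {(W2,J2), (W3,J1), (W4,J4), (W5,J3)}
All 4 vertices on the smaller side are matched.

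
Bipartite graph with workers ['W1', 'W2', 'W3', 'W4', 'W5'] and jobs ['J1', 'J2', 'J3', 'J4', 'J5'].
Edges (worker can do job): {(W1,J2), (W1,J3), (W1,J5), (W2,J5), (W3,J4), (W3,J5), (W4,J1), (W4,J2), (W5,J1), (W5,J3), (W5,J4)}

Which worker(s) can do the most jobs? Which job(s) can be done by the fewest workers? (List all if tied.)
Most versatile: W1, W5 (3 jobs); Least covered: J1, J2, J3, J4 (2 workers)

Worker degrees (jobs they can do): W1:3, W2:1, W3:2, W4:2, W5:3
Job degrees (workers who can do it): J1:2, J2:2, J3:2, J4:2, J5:3

Maximum worker degree is 3, achieved by: W1, W5
Minimum job degree is 2, achieved by: J1, J2, J3, J4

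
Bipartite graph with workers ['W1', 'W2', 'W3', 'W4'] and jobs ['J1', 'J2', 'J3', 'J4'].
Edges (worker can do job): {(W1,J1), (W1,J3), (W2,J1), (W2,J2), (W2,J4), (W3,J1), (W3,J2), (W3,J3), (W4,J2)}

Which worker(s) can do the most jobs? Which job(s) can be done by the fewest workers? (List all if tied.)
Most versatile: W2, W3 (3 jobs); Least covered: J4 (1 workers)

Worker degrees (jobs they can do): W1:2, W2:3, W3:3, W4:1
Job degrees (workers who can do it): J1:3, J2:3, J3:2, J4:1

Maximum worker degree is 3, achieved by: W2, W3
Minimum job degree is 1, achieved by: J4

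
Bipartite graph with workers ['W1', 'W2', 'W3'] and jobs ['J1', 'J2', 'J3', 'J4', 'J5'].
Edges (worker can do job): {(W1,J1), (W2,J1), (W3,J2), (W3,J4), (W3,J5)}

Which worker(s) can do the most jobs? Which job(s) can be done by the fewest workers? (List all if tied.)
Most versatile: W3 (3 jobs); Least covered: J3 (0 workers)

Worker degrees (jobs they can do): W1:1, W2:1, W3:3
Job degrees (workers who can do it): J1:2, J2:1, J3:0, J4:1, J5:1

Maximum worker degree is 3, achieved by: W3
Minimum job degree is 0, achieved by: J3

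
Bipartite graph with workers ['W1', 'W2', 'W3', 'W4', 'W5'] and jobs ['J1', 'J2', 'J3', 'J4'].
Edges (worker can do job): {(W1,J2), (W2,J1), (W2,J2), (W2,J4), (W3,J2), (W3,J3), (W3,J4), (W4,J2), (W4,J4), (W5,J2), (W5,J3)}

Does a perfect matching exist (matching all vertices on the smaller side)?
Yes, perfect matching exists (size 4)

Perfect matching: {(W2,J1), (W3,J3), (W4,J4), (W5,J2)}
All 4 vertices on the smaller side are matched.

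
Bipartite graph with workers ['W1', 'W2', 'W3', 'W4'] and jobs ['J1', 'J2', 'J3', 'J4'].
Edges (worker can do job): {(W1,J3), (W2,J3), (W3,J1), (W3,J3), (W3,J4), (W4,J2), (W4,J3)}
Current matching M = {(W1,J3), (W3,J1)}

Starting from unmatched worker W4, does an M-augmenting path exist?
Yes: W4 → J2

An M-augmenting path alternates non-matching / matching edges, starting and ending at unmatched vertices.
Path: W4 → J2
(J2 is unmatched in M, so the path is augmenting.)
Flipping edges along this path would increase |M| from 2 to 3.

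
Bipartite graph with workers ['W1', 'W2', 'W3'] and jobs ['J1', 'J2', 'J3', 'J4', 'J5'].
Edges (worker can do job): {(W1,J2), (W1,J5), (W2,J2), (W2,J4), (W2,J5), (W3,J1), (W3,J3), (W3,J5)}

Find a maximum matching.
Matching: {(W1,J2), (W2,J5), (W3,J3)}

Maximum matching (size 3):
  W1 → J2
  W2 → J5
  W3 → J3

Each worker is assigned to at most one job, and each job to at most one worker.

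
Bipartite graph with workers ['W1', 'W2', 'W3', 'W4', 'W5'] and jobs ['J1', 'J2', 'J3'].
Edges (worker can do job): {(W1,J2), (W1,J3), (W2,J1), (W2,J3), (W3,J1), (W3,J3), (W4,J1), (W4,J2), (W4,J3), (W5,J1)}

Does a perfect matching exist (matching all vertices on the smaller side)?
Yes, perfect matching exists (size 3)

Perfect matching: {(W3,J3), (W4,J2), (W5,J1)}
All 3 vertices on the smaller side are matched.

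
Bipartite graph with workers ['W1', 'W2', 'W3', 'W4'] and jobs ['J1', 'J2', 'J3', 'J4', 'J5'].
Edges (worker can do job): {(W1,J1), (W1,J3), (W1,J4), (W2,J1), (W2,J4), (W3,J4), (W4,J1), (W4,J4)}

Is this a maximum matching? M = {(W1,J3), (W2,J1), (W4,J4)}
Yes, size 3 is maximum

Proposed matching has size 3.
Maximum matching size for this graph: 3.

This is a maximum matching.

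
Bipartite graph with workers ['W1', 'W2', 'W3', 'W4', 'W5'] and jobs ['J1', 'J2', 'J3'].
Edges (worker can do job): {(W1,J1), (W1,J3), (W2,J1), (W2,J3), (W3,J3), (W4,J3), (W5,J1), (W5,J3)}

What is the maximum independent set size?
Maximum independent set = 6

By König's theorem:
- Min vertex cover = Max matching = 2
- Max independent set = Total vertices - Min vertex cover
- Max independent set = 8 - 2 = 6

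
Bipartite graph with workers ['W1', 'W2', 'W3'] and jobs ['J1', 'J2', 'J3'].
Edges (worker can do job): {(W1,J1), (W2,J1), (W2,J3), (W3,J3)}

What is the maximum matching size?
Maximum matching size = 2

Maximum matching: {(W1,J1), (W3,J3)}
Size: 2

This assigns 2 workers to 2 distinct jobs.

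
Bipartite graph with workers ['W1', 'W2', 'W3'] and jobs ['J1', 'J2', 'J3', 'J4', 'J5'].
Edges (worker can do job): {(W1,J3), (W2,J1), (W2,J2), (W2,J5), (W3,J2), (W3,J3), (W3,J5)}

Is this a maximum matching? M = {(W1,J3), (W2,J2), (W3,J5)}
Yes, size 3 is maximum

Proposed matching has size 3.
Maximum matching size for this graph: 3.

This is a maximum matching.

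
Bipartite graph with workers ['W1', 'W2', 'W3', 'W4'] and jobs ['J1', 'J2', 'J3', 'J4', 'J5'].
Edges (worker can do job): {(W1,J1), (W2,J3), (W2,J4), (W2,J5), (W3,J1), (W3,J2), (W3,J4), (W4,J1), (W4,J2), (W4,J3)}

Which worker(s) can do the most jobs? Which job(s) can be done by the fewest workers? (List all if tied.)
Most versatile: W2, W3, W4 (3 jobs); Least covered: J5 (1 workers)

Worker degrees (jobs they can do): W1:1, W2:3, W3:3, W4:3
Job degrees (workers who can do it): J1:3, J2:2, J3:2, J4:2, J5:1

Maximum worker degree is 3, achieved by: W2, W3, W4
Minimum job degree is 1, achieved by: J5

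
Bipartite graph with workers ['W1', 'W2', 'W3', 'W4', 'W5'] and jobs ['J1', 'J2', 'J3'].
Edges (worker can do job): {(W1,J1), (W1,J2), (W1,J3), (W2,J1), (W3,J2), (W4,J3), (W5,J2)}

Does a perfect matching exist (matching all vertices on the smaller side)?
Yes, perfect matching exists (size 3)

Perfect matching: {(W1,J1), (W3,J2), (W4,J3)}
All 3 vertices on the smaller side are matched.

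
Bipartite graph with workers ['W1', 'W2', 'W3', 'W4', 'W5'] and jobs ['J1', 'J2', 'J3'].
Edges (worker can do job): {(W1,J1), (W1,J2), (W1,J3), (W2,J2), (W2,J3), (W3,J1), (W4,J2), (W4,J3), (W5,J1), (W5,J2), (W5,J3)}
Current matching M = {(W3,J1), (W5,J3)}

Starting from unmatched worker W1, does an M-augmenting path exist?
Yes: W1 → J2

An M-augmenting path alternates non-matching / matching edges, starting and ending at unmatched vertices.
Path: W1 → J2
(J2 is unmatched in M, so the path is augmenting.)
Flipping edges along this path would increase |M| from 2 to 3.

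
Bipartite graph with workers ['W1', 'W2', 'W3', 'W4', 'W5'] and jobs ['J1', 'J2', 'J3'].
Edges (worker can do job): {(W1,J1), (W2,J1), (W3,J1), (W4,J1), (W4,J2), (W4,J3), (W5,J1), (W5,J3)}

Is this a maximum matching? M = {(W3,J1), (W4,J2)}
No, size 2 is not maximum

Proposed matching has size 2.
Maximum matching size for this graph: 3.

This is NOT maximum - can be improved to size 3.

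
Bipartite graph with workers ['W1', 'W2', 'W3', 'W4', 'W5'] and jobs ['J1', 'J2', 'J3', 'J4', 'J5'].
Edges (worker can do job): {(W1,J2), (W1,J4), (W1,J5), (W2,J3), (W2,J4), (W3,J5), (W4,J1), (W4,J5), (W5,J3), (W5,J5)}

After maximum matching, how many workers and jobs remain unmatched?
Unmatched: 0 workers, 0 jobs

Maximum matching size: 5
Workers: 5 total, 5 matched, 0 unmatched
Jobs: 5 total, 5 matched, 0 unmatched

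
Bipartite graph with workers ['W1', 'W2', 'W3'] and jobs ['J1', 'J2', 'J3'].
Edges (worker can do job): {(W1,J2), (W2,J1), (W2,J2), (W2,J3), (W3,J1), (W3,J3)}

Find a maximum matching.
Matching: {(W1,J2), (W2,J3), (W3,J1)}

Maximum matching (size 3):
  W1 → J2
  W2 → J3
  W3 → J1

Each worker is assigned to at most one job, and each job to at most one worker.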